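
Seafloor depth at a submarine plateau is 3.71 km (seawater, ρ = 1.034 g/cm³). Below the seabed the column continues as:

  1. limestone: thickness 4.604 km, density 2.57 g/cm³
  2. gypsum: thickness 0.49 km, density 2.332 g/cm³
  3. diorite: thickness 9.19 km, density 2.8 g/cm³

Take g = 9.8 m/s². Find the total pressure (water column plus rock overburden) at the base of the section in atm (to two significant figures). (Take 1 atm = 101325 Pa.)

4100 atm

seawater: 1034 kg/m³ × 9.8 m/s² × 3710 m = 3.759×10^7 Pa = 371.0 atm
limestone: 2570 kg/m³ × 9.8 m/s² × 4604 m = 1.160×10^8 Pa = 1144 atm
gypsum: 2332 kg/m³ × 9.8 m/s² × 490 m = 1.120×10^7 Pa = 110.5 atm
diorite: 2800 kg/m³ × 9.8 m/s² × 9190 m = 2.522×10^8 Pa = 2489 atm
Total = 371.0 + 1144 + 110.5 + 2489 = 4114.7 atm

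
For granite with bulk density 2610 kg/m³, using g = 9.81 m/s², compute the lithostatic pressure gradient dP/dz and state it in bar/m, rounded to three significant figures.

0.256 bar/m

dP/dz = ρg = 2610 kg/m³ × 9.81 m/s² = 25604 Pa/m
= 25604 Pa/m × (1 bar/m / 1.0000×10^5 Pa/m) = 0.25604 bar/m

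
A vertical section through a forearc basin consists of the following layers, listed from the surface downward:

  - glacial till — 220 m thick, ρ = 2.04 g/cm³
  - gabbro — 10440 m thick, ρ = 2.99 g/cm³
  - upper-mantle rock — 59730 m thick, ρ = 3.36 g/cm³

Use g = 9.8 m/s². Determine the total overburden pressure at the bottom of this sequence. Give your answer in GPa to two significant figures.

glacial till: 2040 kg/m³ × 9.8 m/s² × 220 m = 4.398×10^6 Pa = 4.398×10^-3 GPa
gabbro: 2990 kg/m³ × 9.8 m/s² × 10440 m = 3.059×10^8 Pa = 0.3059 GPa
upper-mantle rock: 3360 kg/m³ × 9.8 m/s² × 59730 m = 1.967×10^9 Pa = 1.967 GPa
Total = 4.398×10^-3 + 0.3059 + 1.967 = 2.2771 GPa

2.3 GPa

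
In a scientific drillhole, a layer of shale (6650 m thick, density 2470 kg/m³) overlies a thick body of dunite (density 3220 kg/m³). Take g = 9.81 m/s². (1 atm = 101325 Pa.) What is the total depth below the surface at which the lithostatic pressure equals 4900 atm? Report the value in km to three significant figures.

Pressure at base of upper layers: 2470×9.81×6650 = 1.611×10^8 Pa = 1590 atm
Remaining pressure to be supplied by dunite: 4.965×10^8 − 1.611×10^8 = 3.354×10^8 Pa
Additional depth in dunite = 3.354×10^8 Pa / (3220 kg/m³ × 9.81 m/s²) = 10617 m
Total depth = 6650 m + 10617 m = 17267 m
= 17.267 km

17.3 km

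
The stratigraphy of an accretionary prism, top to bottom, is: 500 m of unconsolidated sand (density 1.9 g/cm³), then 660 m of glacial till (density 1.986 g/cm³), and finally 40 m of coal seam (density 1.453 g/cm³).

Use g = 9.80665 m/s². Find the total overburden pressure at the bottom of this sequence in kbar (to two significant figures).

unconsolidated sand: 1900 kg/m³ × 9.80665 m/s² × 500 m = 9.316×10^6 Pa = 0.09316 kbar
glacial till: 1986 kg/m³ × 9.80665 m/s² × 660 m = 1.285×10^7 Pa = 0.1285 kbar
coal seam: 1453 kg/m³ × 9.80665 m/s² × 40 m = 5.700×10^5 Pa = 5.700×10^-3 kbar
Total = 0.09316 + 0.1285 + 5.700×10^-3 = 0.22740 kbar

0.23 kbar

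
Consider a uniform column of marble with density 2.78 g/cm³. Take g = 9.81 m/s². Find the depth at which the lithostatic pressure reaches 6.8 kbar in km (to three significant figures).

h = P/(ρg) = 6.8 kbar / (2780 kg/m³ × 9.81 m/s²) = 6.800×10^8 Pa / 27272 Pa/m = 24934 m
= 24.934 km

24.9 km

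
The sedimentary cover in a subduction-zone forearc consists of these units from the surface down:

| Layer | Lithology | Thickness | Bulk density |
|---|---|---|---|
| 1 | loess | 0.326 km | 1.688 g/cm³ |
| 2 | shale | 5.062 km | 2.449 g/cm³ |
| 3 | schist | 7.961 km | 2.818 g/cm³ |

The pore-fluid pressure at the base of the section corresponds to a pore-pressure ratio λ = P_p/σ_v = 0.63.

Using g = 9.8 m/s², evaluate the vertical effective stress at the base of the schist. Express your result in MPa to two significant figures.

Overburden (lithostatic) stress σ_v:
loess: 1688 kg/m³ × 9.8 m/s² × 326 m = 5.393×10^6 Pa = 5.393 MPa
shale: 2449 kg/m³ × 9.8 m/s² × 5062 m = 1.215×10^8 Pa = 121.5 MPa
schist: 2818 kg/m³ × 9.8 m/s² × 7961 m = 2.199×10^8 Pa = 219.9 MPa
Total = 5.393 + 121.5 + 219.9 = 346.74 MPa
Pore pressure P_p = λ·σ_v = 0.63 × 346.7 MPa = 218.4 MPa
Effective stress σ' = σ_v − P_p = 346.7 − 218.4 = 128.29 MPa

130 MPa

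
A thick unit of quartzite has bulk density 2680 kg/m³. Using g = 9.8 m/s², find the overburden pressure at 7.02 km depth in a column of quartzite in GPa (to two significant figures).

0.18 GPa

quartzite: 2680 kg/m³ × 9.8 m/s² × 7020 m = 1.844×10^8 Pa = 0.1844 GPa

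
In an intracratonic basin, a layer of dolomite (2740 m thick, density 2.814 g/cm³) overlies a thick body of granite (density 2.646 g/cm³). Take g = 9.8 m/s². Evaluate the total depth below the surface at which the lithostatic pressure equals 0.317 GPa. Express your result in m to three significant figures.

12100 m

Pressure at base of upper layers: 2814×9.8×2740 = 7.556×10^7 Pa = 0.07556 GPa
Remaining pressure to be supplied by granite: 3.170×10^8 − 7.556×10^7 = 2.414×10^8 Pa
Additional depth in granite = 2.414×10^8 Pa / (2646 kg/m³ × 9.8 m/s²) = 9310.9 m
Total depth = 2740 m + 9310.9 m = 12051 m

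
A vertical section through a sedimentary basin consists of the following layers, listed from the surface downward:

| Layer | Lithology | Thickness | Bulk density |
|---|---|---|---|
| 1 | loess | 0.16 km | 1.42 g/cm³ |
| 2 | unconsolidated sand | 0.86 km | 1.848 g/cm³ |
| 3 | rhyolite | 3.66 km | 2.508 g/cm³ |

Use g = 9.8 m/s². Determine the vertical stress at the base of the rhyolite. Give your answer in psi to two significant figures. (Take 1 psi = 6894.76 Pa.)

16000 psi

loess: 1420 kg/m³ × 9.8 m/s² × 160 m = 2.227×10^6 Pa = 322.9 psi
unconsolidated sand: 1848 kg/m³ × 9.8 m/s² × 860 m = 1.557×10^7 Pa = 2259 psi
rhyolite: 2508 kg/m³ × 9.8 m/s² × 3660 m = 8.996×10^7 Pa = 13047 psi
Total = 322.9 + 2259 + 13047 = 15629 psi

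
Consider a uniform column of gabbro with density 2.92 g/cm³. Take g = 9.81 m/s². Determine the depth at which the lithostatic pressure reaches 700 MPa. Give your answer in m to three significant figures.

24400 m

h = P/(ρg) = 700 MPa / (2920 kg/m³ × 9.81 m/s²) = 7.000×10^8 Pa / 28645 Pa/m = 24437 m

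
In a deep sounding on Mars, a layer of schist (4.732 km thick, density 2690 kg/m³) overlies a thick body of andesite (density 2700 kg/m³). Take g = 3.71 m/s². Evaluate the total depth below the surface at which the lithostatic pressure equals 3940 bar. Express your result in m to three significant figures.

Pressure at base of upper layers: 2690×3.71×4732 = 4.722×10^7 Pa = 472.2 bar
Remaining pressure to be supplied by andesite: 3.940×10^8 − 4.722×10^7 = 3.468×10^8 Pa
Additional depth in andesite = 3.468×10^8 Pa / (2700 kg/m³ × 3.71 m/s²) = 34619 m
Total depth = 4732 m + 34619 m = 39351 m

39400 m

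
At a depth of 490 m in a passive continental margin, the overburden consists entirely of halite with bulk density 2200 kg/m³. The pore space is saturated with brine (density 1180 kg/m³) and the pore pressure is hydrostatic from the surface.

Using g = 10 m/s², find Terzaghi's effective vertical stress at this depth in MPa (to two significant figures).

5.0 MPa

Overburden (lithostatic) stress σ_v:
halite: 2200 kg/m³ × 10 m/s² × 490 m = 1.078×10^7 Pa = 10.78 MPa
Pore pressure P_p = 1180 kg/m³ × 10 m/s² × 490 m = 5.782×10^6 Pa = 5.782 MPa
Effective stress σ' = σ_v − P_p = 10.78 − 5.782 = 4.9980 MPa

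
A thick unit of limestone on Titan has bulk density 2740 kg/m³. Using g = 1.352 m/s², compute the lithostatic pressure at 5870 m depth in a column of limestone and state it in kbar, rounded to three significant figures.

0.217 kbar

limestone: 2740 kg/m³ × 1.352 m/s² × 5870 m = 2.175×10^7 Pa = 0.2175 kbar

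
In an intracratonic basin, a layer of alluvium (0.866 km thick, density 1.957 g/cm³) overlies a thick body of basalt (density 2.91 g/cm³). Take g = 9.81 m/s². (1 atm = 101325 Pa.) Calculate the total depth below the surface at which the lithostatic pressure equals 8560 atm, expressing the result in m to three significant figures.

Pressure at base of upper layers: 1957×9.81×866 = 1.663×10^7 Pa = 164.1 atm
Remaining pressure to be supplied by basalt: 8.673×10^8 − 1.663×10^7 = 8.507×10^8 Pa
Additional depth in basalt = 8.507×10^8 Pa / (2910 kg/m³ × 9.81 m/s²) = 29800 m
Total depth = 866 m + 29800 m = 30666 m

30700 m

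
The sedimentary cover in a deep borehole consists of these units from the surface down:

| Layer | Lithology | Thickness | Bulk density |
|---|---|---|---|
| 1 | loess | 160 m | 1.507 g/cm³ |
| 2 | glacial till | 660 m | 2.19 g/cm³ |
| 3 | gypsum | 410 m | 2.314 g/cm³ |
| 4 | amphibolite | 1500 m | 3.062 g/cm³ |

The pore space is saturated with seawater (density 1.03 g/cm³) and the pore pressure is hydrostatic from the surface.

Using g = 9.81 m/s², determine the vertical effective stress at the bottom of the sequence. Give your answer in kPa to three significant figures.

Overburden (lithostatic) stress σ_v:
loess: 1507 kg/m³ × 9.81 m/s² × 160 m = 2.365×10^6 Pa = 2.365 MPa
glacial till: 2190 kg/m³ × 9.81 m/s² × 660 m = 1.418×10^7 Pa = 14.18 MPa
gypsum: 2314 kg/m³ × 9.81 m/s² × 410 m = 9.307×10^6 Pa = 9.307 MPa
amphibolite: 3062 kg/m³ × 9.81 m/s² × 1500 m = 4.506×10^7 Pa = 45.06 MPa
Total = 2.365 + 14.18 + 9.307 + 45.06 = 70.909 MPa
Pore pressure P_p = 1030 kg/m³ × 9.81 m/s² × 2730 m = 2.758×10^7 Pa = 27.58 MPa
Effective stress σ' = σ_v − P_p = 70.91 − 27.58 = 43.324 MPa = 43324 kPa

43300 kPa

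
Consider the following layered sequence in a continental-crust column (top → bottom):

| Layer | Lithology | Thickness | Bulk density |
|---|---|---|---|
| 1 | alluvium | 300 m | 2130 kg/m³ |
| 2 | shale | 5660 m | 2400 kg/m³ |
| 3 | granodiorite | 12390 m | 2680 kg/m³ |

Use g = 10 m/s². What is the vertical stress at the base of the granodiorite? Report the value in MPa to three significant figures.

alluvium: 2130 kg/m³ × 10 m/s² × 300 m = 6.390×10^6 Pa = 6.390 MPa
shale: 2400 kg/m³ × 10 m/s² × 5660 m = 1.358×10^8 Pa = 135.8 MPa
granodiorite: 2680 kg/m³ × 10 m/s² × 12390 m = 3.321×10^8 Pa = 332.1 MPa
Total = 6.390 + 135.8 + 332.1 = 474.28 MPa

474 MPa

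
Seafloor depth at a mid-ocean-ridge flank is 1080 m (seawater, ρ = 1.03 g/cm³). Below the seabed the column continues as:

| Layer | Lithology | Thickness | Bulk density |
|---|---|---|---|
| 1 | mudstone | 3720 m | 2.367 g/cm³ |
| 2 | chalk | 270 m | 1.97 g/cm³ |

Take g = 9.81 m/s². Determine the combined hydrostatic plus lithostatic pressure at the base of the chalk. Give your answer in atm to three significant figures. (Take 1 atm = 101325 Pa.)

1010 atm

seawater: 1030 kg/m³ × 9.81 m/s² × 1080 m = 1.091×10^7 Pa = 107.7 atm
mudstone: 2367 kg/m³ × 9.81 m/s² × 3720 m = 8.638×10^7 Pa = 852.5 atm
chalk: 1970 kg/m³ × 9.81 m/s² × 270 m = 5.218×10^6 Pa = 51.50 atm
Total = 107.7 + 852.5 + 51.50 = 1011.7 atm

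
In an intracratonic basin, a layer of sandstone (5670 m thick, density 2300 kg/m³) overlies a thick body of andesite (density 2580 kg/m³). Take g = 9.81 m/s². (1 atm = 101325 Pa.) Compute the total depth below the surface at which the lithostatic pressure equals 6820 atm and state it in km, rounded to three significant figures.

Pressure at base of upper layers: 2300×9.81×5670 = 1.279×10^8 Pa = 1263 atm
Remaining pressure to be supplied by andesite: 6.910×10^8 − 1.279×10^8 = 5.631×10^8 Pa
Additional depth in andesite = 5.631×10^8 Pa / (2580 kg/m³ × 9.81 m/s²) = 22248 m
Total depth = 5670 m + 22248 m = 27918 m
= 27.918 km

27.9 km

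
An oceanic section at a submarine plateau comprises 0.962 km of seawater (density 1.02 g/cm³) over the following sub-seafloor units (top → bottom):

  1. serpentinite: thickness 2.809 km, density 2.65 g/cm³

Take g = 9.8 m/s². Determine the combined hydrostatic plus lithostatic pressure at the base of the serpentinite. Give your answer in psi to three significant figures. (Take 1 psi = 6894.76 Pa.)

12000 psi

seawater: 1020 kg/m³ × 9.8 m/s² × 962 m = 9.616×10^6 Pa = 1395 psi
serpentinite: 2650 kg/m³ × 9.8 m/s² × 2809 m = 7.295×10^7 Pa = 10580 psi
Total = 1395 + 10580 = 11975 psi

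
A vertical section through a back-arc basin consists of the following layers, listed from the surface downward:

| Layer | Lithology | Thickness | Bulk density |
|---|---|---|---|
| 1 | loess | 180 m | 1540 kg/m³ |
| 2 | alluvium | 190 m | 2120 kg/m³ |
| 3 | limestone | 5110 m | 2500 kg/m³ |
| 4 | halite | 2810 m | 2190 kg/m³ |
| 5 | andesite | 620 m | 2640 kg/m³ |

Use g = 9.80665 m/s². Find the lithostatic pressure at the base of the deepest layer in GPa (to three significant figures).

0.208 GPa

loess: 1540 kg/m³ × 9.80665 m/s² × 180 m = 2.718×10^6 Pa = 2.718×10^-3 GPa
alluvium: 2120 kg/m³ × 9.80665 m/s² × 190 m = 3.950×10^6 Pa = 3.950×10^-3 GPa
limestone: 2500 kg/m³ × 9.80665 m/s² × 5110 m = 1.253×10^8 Pa = 0.1253 GPa
halite: 2190 kg/m³ × 9.80665 m/s² × 2810 m = 6.035×10^7 Pa = 0.06035 GPa
andesite: 2640 kg/m³ × 9.80665 m/s² × 620 m = 1.605×10^7 Pa = 0.01605 GPa
Total = 2.718×10^-3 + 3.950×10^-3 + 0.1253 + 0.06035 + 0.01605 = 0.20835 GPa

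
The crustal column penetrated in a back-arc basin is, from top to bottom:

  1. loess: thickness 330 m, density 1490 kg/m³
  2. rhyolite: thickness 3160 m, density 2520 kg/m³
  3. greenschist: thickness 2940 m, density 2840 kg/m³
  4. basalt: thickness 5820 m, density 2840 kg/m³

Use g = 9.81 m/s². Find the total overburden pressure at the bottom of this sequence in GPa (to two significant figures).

0.33 GPa

loess: 1490 kg/m³ × 9.81 m/s² × 330 m = 4.824×10^6 Pa = 4.824×10^-3 GPa
rhyolite: 2520 kg/m³ × 9.81 m/s² × 3160 m = 7.812×10^7 Pa = 0.07812 GPa
greenschist: 2840 kg/m³ × 9.81 m/s² × 2940 m = 8.191×10^7 Pa = 0.08191 GPa
basalt: 2840 kg/m³ × 9.81 m/s² × 5820 m = 1.621×10^8 Pa = 0.1621 GPa
Total = 4.824×10^-3 + 0.07812 + 0.08191 + 0.1621 = 0.32700 GPa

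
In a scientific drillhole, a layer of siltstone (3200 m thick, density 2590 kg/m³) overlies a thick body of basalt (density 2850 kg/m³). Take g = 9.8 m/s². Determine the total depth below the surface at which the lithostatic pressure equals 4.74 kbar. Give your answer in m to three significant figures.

17300 m

Pressure at base of upper layers: 2590×9.8×3200 = 8.122×10^7 Pa = 0.8122 kbar
Remaining pressure to be supplied by basalt: 4.740×10^8 − 8.122×10^7 = 3.928×10^8 Pa
Additional depth in basalt = 3.928×10^8 Pa / (2850 kg/m³ × 9.8 m/s²) = 14063 m
Total depth = 3200 m + 14063 m = 17263 m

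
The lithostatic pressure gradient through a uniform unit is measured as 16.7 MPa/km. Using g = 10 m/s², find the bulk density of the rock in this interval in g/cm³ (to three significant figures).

ρ = (dP/dz)/g = 16.7 MPa/km / 10 m/s² = 16700 Pa/m / 10 m/s² = 1670.0 kg/m³
= 1.670 g/cm³

1.67 g/cm³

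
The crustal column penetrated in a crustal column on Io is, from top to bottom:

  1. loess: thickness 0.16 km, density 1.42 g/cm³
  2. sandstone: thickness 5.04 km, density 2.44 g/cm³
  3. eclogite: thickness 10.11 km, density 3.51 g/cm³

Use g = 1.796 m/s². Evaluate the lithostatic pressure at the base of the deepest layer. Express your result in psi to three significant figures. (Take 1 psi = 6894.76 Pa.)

12500 psi

loess: 1420 kg/m³ × 1.796 m/s² × 160 m = 4.081×10^5 Pa = 59.18 psi
sandstone: 2440 kg/m³ × 1.796 m/s² × 5040 m = 2.209×10^7 Pa = 3203 psi
eclogite: 3510 kg/m³ × 1.796 m/s² × 10110 m = 6.373×10^7 Pa = 9244 psi
Total = 59.18 + 3203 + 9244 = 12506 psi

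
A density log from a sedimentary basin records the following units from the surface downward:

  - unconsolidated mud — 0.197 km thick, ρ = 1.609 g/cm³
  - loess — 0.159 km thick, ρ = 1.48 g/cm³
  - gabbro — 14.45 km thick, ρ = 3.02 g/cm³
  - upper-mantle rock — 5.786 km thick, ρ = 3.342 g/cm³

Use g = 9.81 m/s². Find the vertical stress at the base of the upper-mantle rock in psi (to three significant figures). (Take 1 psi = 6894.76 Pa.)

90400 psi

unconsolidated mud: 1609 kg/m³ × 9.81 m/s² × 197 m = 3.110×10^6 Pa = 451.0 psi
loess: 1480 kg/m³ × 9.81 m/s² × 159 m = 2.308×10^6 Pa = 334.8 psi
gabbro: 3020 kg/m³ × 9.81 m/s² × 14450 m = 4.281×10^8 Pa = 62090 psi
upper-mantle rock: 3342 kg/m³ × 9.81 m/s² × 5786 m = 1.897×10^8 Pa = 27513 psi
Total = 451.0 + 334.8 + 62090 + 27513 = 90389 psi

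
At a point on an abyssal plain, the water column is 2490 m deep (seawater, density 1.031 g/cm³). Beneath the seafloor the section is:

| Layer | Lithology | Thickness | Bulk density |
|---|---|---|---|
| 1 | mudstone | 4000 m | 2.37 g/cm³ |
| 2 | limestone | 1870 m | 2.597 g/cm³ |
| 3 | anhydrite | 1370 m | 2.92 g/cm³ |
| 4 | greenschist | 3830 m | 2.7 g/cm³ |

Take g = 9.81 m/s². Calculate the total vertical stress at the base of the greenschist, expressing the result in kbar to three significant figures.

3.07 kbar

seawater: 1031 kg/m³ × 9.81 m/s² × 2490 m = 2.518×10^7 Pa = 0.2518 kbar
mudstone: 2370 kg/m³ × 9.81 m/s² × 4000 m = 9.300×10^7 Pa = 0.9300 kbar
limestone: 2597 kg/m³ × 9.81 m/s² × 1870 m = 4.764×10^7 Pa = 0.4764 kbar
anhydrite: 2920 kg/m³ × 9.81 m/s² × 1370 m = 3.924×10^7 Pa = 0.3924 kbar
greenschist: 2700 kg/m³ × 9.81 m/s² × 3830 m = 1.014×10^8 Pa = 1.014 kbar
Total = 0.2518 + 0.9300 + 0.4764 + 0.3924 + 1.014 = 3.0651 kbar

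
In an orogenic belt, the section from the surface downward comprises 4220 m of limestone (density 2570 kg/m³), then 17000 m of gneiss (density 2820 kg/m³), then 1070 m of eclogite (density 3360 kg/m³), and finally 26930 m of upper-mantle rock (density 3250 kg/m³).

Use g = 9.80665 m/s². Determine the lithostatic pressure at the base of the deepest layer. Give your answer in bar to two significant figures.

15000 bar

limestone: 2570 kg/m³ × 9.80665 m/s² × 4220 m = 1.064×10^8 Pa = 1064 bar
gneiss: 2820 kg/m³ × 9.80665 m/s² × 17000 m = 4.701×10^8 Pa = 4701 bar
eclogite: 3360 kg/m³ × 9.80665 m/s² × 1070 m = 3.526×10^7 Pa = 352.6 bar
upper-mantle rock: 3250 kg/m³ × 9.80665 m/s² × 26930 m = 8.583×10^8 Pa = 8583 bar
Total = 1064 + 4701 + 352.6 + 8583 = 14700 bar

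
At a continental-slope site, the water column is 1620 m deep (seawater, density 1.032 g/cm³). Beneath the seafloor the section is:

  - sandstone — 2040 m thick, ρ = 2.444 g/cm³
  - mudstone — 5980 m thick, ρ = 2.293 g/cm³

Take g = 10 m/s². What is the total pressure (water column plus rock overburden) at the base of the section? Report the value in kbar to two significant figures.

2.0 kbar

seawater: 1032 kg/m³ × 10 m/s² × 1620 m = 1.672×10^7 Pa = 0.1672 kbar
sandstone: 2444 kg/m³ × 10 m/s² × 2040 m = 4.986×10^7 Pa = 0.4986 kbar
mudstone: 2293 kg/m³ × 10 m/s² × 5980 m = 1.371×10^8 Pa = 1.371 kbar
Total = 0.1672 + 0.4986 + 1.371 = 2.0370 kbar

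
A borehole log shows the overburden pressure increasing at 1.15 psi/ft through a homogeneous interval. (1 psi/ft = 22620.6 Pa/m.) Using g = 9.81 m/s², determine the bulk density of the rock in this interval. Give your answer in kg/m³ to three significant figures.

ρ = (dP/dz)/g = 1.15 psi/ft / 9.81 m/s² = 26014 Pa/m / 9.81 m/s² = 2651.8 kg/m³

2650 kg/m³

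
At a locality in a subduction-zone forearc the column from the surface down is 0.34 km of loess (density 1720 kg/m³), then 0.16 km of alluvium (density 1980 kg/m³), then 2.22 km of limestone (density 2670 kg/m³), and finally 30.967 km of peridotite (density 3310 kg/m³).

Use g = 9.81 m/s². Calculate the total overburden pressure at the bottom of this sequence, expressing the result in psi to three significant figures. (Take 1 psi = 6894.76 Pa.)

loess: 1720 kg/m³ × 9.81 m/s² × 340 m = 5.737×10^6 Pa = 832.1 psi
alluvium: 1980 kg/m³ × 9.81 m/s² × 160 m = 3.108×10^6 Pa = 450.7 psi
limestone: 2670 kg/m³ × 9.81 m/s² × 2220 m = 5.815×10^7 Pa = 8434 psi
peridotite: 3310 kg/m³ × 9.81 m/s² × 30967 m = 1.006×10^9 Pa = 1.458×10^5 psi
Total = 832.1 + 450.7 + 8434 + 1.458×10^5 = 1.5556×10^5 psi

156000 psi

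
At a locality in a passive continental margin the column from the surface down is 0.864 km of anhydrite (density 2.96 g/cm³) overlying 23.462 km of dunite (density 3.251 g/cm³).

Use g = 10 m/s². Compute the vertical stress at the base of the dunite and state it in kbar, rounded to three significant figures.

7.88 kbar

anhydrite: 2960 kg/m³ × 10 m/s² × 864 m = 2.557×10^7 Pa = 0.2557 kbar
dunite: 3251 kg/m³ × 10 m/s² × 23462 m = 7.627×10^8 Pa = 7.627 kbar
Total = 0.2557 + 7.627 = 7.8832 kbar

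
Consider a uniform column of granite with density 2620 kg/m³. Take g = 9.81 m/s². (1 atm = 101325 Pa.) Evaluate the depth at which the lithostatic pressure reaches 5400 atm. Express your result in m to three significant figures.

21300 m

h = P/(ρg) = 5400 atm / (2620 kg/m³ × 9.81 m/s²) = 5.472×10^8 Pa / 25702 Pa/m = 21288 m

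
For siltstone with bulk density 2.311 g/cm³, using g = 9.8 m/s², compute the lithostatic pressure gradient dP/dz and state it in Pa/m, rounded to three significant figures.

dP/dz = ρg = 2311 kg/m³ × 9.8 m/s² = 22648 Pa/m

22600 Pa/m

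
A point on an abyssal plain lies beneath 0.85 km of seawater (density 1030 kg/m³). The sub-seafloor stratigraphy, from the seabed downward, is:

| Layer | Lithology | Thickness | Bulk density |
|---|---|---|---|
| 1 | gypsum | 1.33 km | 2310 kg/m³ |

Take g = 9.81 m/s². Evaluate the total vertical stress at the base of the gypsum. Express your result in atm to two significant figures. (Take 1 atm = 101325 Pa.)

380 atm

seawater: 1030 kg/m³ × 9.81 m/s² × 850 m = 8.589×10^6 Pa = 84.76 atm
gypsum: 2310 kg/m³ × 9.81 m/s² × 1330 m = 3.014×10^7 Pa = 297.5 atm
Total = 84.76 + 297.5 = 382.21 atm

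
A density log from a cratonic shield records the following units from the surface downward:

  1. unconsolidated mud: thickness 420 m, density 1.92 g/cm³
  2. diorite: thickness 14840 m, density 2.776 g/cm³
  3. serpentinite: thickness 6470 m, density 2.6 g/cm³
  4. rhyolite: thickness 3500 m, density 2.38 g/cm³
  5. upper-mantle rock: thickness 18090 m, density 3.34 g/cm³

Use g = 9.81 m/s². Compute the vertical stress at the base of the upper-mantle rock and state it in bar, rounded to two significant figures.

unconsolidated mud: 1920 kg/m³ × 9.81 m/s² × 420 m = 7.911×10^6 Pa = 79.11 bar
diorite: 2776 kg/m³ × 9.81 m/s² × 14840 m = 4.041×10^8 Pa = 4041 bar
serpentinite: 2600 kg/m³ × 9.81 m/s² × 6470 m = 1.650×10^8 Pa = 1650 bar
rhyolite: 2380 kg/m³ × 9.81 m/s² × 3500 m = 8.172×10^7 Pa = 817.2 bar
upper-mantle rock: 3340 kg/m³ × 9.81 m/s² × 18090 m = 5.927×10^8 Pa = 5927 bar
Total = 79.11 + 4041 + 1650 + 817.2 + 5927 = 12515 bar

13000 bar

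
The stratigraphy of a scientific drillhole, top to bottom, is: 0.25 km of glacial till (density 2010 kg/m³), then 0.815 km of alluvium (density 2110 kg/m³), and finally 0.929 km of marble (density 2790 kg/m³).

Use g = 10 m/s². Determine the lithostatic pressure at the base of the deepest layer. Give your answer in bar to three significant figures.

481 bar

glacial till: 2010 kg/m³ × 10 m/s² × 250 m = 5.025×10^6 Pa = 50.25 bar
alluvium: 2110 kg/m³ × 10 m/s² × 815 m = 1.720×10^7 Pa = 172.0 bar
marble: 2790 kg/m³ × 10 m/s² × 929 m = 2.592×10^7 Pa = 259.2 bar
Total = 50.25 + 172.0 + 259.2 = 481.41 bar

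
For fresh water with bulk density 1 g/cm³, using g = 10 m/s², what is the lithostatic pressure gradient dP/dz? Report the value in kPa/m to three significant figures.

dP/dz = ρg = 1000 kg/m³ × 10 m/s² = 10000 Pa/m
= 10000 Pa/m × (1 kPa/m / 1000.0 Pa/m) = 10.000 kPa/m

10.0 kPa/m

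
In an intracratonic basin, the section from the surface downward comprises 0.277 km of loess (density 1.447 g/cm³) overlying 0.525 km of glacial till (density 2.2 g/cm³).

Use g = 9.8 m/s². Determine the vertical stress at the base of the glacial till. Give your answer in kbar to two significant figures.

loess: 1447 kg/m³ × 9.8 m/s² × 277 m = 3.928×10^6 Pa = 0.03928 kbar
glacial till: 2200 kg/m³ × 9.8 m/s² × 525 m = 1.132×10^7 Pa = 0.1132 kbar
Total = 0.03928 + 0.1132 = 0.15247 kbar

0.15 kbar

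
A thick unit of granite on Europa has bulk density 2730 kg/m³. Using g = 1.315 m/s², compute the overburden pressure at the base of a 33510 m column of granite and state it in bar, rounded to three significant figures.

1200 bar

granite: 2730 kg/m³ × 1.315 m/s² × 33510 m = 1.203×10^8 Pa = 1203 bar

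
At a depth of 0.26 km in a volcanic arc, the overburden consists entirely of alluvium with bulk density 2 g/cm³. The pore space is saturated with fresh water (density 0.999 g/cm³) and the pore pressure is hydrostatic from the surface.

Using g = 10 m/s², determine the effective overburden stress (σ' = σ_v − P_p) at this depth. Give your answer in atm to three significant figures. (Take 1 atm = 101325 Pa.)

25.7 atm

Overburden (lithostatic) stress σ_v:
alluvium: 2000 kg/m³ × 10 m/s² × 260 m = 5.200×10^6 Pa = 5.200 MPa
Pore pressure P_p = 999 kg/m³ × 10 m/s² × 260 m = 2.597×10^6 Pa = 2.597 MPa
Effective stress σ' = σ_v − P_p = 5.200 − 2.597 = 2.6026 MPa = 25.686 atm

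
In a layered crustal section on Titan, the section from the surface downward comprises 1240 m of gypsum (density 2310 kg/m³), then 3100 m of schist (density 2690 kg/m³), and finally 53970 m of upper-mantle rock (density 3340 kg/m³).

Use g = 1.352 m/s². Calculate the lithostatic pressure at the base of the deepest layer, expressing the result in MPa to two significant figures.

gypsum: 2310 kg/m³ × 1.352 m/s² × 1240 m = 3.873×10^6 Pa = 3.873 MPa
schist: 2690 kg/m³ × 1.352 m/s² × 3100 m = 1.127×10^7 Pa = 11.27 MPa
upper-mantle rock: 3340 kg/m³ × 1.352 m/s² × 53970 m = 2.437×10^8 Pa = 243.7 MPa
Total = 3.873 + 11.27 + 243.7 = 258.86 MPa

260 MPa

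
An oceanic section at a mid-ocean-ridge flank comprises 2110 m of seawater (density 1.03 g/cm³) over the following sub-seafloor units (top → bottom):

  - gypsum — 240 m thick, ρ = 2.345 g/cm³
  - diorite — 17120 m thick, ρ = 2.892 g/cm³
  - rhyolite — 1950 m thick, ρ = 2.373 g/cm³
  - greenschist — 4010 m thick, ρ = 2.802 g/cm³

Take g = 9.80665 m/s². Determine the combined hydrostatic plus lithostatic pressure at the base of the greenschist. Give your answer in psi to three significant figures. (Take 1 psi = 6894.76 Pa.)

96900 psi

seawater: 1030 kg/m³ × 9.80665 m/s² × 2110 m = 2.131×10^7 Pa = 3091 psi
gypsum: 2345 kg/m³ × 9.80665 m/s² × 240 m = 5.519×10^6 Pa = 800.5 psi
diorite: 2892 kg/m³ × 9.80665 m/s² × 17120 m = 4.855×10^8 Pa = 70421 psi
rhyolite: 2373 kg/m³ × 9.80665 m/s² × 1950 m = 4.538×10^7 Pa = 6582 psi
greenschist: 2802 kg/m³ × 9.80665 m/s² × 4010 m = 1.102×10^8 Pa = 15981 psi
Total = 3091 + 800.5 + 70421 + 6582 + 15981 = 96876 psi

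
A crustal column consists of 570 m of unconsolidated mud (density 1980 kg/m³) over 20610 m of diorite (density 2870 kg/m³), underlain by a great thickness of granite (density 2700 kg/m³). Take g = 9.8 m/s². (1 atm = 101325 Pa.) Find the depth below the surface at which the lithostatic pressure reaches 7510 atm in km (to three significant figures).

27.6 km

Pressure at base of upper layers: 1980×9.8×570 + 2870×9.8×20610 = 5.907×10^8 Pa = 5830 atm
Remaining pressure to be supplied by granite: 7.610×10^8 − 5.907×10^8 = 1.702×10^8 Pa
Additional depth in granite = 1.702×10^8 Pa / (2700 kg/m³ × 9.8 m/s²) = 6432.9 m
Total depth = 21180 m + 6432.9 m = 27613 m
= 27.613 km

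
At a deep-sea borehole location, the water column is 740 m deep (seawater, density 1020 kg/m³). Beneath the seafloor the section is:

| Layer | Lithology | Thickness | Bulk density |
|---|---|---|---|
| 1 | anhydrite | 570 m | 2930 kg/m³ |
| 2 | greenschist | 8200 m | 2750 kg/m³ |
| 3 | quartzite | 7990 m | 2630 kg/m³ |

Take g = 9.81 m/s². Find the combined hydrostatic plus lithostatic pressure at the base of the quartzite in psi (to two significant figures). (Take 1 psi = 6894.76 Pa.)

65000 psi

seawater: 1020 kg/m³ × 9.81 m/s² × 740 m = 7.405×10^6 Pa = 1074 psi
anhydrite: 2930 kg/m³ × 9.81 m/s² × 570 m = 1.638×10^7 Pa = 2376 psi
greenschist: 2750 kg/m³ × 9.81 m/s² × 8200 m = 2.212×10^8 Pa = 32085 psi
quartzite: 2630 kg/m³ × 9.81 m/s² × 7990 m = 2.061×10^8 Pa = 29899 psi
Total = 1074 + 2376 + 32085 + 29899 = 65434 psi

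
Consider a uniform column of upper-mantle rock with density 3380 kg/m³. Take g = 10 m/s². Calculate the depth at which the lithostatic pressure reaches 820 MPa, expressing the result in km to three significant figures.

h = P/(ρg) = 820 MPa / (3380 kg/m³ × 10 m/s²) = 8.200×10^8 Pa / 33800 Pa/m = 24260 m
= 24.260 km

24.3 km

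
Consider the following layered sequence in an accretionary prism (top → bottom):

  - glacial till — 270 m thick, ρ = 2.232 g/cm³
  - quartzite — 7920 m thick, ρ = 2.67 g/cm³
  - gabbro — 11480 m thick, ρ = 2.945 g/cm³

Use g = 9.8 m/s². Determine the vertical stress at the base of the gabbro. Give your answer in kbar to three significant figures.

glacial till: 2232 kg/m³ × 9.8 m/s² × 270 m = 5.906×10^6 Pa = 0.05906 kbar
quartzite: 2670 kg/m³ × 9.8 m/s² × 7920 m = 2.072×10^8 Pa = 2.072 kbar
gabbro: 2945 kg/m³ × 9.8 m/s² × 11480 m = 3.313×10^8 Pa = 3.313 kbar
Total = 0.05906 + 2.072 + 3.313 = 5.4446 kbar

5.44 kbar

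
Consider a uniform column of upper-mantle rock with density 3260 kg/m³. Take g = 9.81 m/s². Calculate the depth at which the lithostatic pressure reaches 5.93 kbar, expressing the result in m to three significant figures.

18500 m

h = P/(ρg) = 5.93 kbar / (3260 kg/m³ × 9.81 m/s²) = 5.930×10^8 Pa / 31981 Pa/m = 18542 m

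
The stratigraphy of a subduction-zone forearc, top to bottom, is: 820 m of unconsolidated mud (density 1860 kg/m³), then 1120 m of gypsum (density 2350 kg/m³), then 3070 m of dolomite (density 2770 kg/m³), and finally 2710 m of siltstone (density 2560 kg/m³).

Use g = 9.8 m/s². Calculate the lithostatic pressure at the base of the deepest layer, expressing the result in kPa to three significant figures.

192000 kPa

unconsolidated mud: 1860 kg/m³ × 9.8 m/s² × 820 m = 1.495×10^7 Pa = 14947 kPa
gypsum: 2350 kg/m³ × 9.8 m/s² × 1120 m = 2.579×10^7 Pa = 25794 kPa
dolomite: 2770 kg/m³ × 9.8 m/s² × 3070 m = 8.334×10^7 Pa = 83338 kPa
siltstone: 2560 kg/m³ × 9.8 m/s² × 2710 m = 6.799×10^7 Pa = 67988 kPa
Total = 14947 + 25794 + 83338 + 67988 = 1.9207×10^5 kPa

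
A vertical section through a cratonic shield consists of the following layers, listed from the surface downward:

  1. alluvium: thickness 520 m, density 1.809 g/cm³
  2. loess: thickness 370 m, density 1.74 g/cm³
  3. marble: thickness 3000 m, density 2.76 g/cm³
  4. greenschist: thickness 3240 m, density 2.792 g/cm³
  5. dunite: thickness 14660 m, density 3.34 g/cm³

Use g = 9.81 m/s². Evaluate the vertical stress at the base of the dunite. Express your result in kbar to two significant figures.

alluvium: 1809 kg/m³ × 9.81 m/s² × 520 m = 9.228×10^6 Pa = 0.09228 kbar
loess: 1740 kg/m³ × 9.81 m/s² × 370 m = 6.316×10^6 Pa = 0.06316 kbar
marble: 2760 kg/m³ × 9.81 m/s² × 3000 m = 8.123×10^7 Pa = 0.8123 kbar
greenschist: 2792 kg/m³ × 9.81 m/s² × 3240 m = 8.874×10^7 Pa = 0.8874 kbar
dunite: 3340 kg/m³ × 9.81 m/s² × 14660 m = 4.803×10^8 Pa = 4.803 kbar
Total = 0.09228 + 0.06316 + 0.8123 + 0.8874 + 4.803 = 6.6585 kbar

6.7 kbar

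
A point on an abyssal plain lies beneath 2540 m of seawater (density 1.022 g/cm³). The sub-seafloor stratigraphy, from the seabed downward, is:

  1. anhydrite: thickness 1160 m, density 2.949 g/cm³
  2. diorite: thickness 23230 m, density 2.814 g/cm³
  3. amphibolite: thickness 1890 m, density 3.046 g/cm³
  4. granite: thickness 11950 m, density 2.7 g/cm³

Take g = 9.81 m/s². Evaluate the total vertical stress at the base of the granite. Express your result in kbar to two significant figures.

11 kbar

seawater: 1022 kg/m³ × 9.81 m/s² × 2540 m = 2.547×10^7 Pa = 0.2547 kbar
anhydrite: 2949 kg/m³ × 9.81 m/s² × 1160 m = 3.356×10^7 Pa = 0.3356 kbar
diorite: 2814 kg/m³ × 9.81 m/s² × 23230 m = 6.413×10^8 Pa = 6.413 kbar
amphibolite: 3046 kg/m³ × 9.81 m/s² × 1890 m = 5.648×10^7 Pa = 0.5648 kbar
granite: 2700 kg/m³ × 9.81 m/s² × 11950 m = 3.165×10^8 Pa = 3.165 kbar
Total = 0.2547 + 0.3356 + 6.413 + 0.5648 + 3.165 = 10.733 kbar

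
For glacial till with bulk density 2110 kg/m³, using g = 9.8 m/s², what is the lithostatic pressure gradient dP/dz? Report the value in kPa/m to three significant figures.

20.7 kPa/m

dP/dz = ρg = 2110 kg/m³ × 9.8 m/s² = 20678 Pa/m
= 20678 Pa/m × (1 kPa/m / 1000.0 Pa/m) = 20.678 kPa/m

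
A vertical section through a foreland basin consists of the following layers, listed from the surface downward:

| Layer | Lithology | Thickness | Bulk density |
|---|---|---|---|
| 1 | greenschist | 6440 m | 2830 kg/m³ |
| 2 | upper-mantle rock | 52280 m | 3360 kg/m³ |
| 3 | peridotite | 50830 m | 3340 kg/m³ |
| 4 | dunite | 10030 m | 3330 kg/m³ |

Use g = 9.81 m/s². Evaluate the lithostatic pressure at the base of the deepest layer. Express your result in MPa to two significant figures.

3900 MPa

greenschist: 2830 kg/m³ × 9.81 m/s² × 6440 m = 1.788×10^8 Pa = 178.8 MPa
upper-mantle rock: 3360 kg/m³ × 9.81 m/s² × 52280 m = 1.723×10^9 Pa = 1723 MPa
peridotite: 3340 kg/m³ × 9.81 m/s² × 50830 m = 1.665×10^9 Pa = 1665 MPa
dunite: 3330 kg/m³ × 9.81 m/s² × 10030 m = 3.277×10^8 Pa = 327.7 MPa
Total = 178.8 + 1723 + 1665 + 327.7 = 3895.1 MPa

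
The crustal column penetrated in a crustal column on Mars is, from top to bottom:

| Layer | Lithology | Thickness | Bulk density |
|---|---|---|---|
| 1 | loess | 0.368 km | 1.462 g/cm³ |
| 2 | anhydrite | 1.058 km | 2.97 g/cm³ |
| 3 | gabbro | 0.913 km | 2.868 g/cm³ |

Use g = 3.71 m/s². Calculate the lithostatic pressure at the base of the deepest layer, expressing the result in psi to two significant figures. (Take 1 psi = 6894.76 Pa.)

3400 psi

loess: 1462 kg/m³ × 3.71 m/s² × 368 m = 1.996×10^6 Pa = 289.5 psi
anhydrite: 2970 kg/m³ × 3.71 m/s² × 1058 m = 1.166×10^7 Pa = 1691 psi
gabbro: 2868 kg/m³ × 3.71 m/s² × 913 m = 9.715×10^6 Pa = 1409 psi
Total = 289.5 + 1691 + 1409 = 3389.3 psi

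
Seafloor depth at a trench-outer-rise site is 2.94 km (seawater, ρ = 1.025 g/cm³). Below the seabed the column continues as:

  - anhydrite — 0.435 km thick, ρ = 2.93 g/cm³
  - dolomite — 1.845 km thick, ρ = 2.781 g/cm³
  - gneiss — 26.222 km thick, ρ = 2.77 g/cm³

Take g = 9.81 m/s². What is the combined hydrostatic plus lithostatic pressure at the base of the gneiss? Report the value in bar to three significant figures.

seawater: 1025 kg/m³ × 9.81 m/s² × 2940 m = 2.956×10^7 Pa = 295.6 bar
anhydrite: 2930 kg/m³ × 9.81 m/s² × 435 m = 1.250×10^7 Pa = 125.0 bar
dolomite: 2781 kg/m³ × 9.81 m/s² × 1845 m = 5.033×10^7 Pa = 503.3 bar
gneiss: 2770 kg/m³ × 9.81 m/s² × 26222 m = 7.125×10^8 Pa = 7125 bar
Total = 295.6 + 125.0 + 503.3 + 7125 = 8049.5 bar

8050 bar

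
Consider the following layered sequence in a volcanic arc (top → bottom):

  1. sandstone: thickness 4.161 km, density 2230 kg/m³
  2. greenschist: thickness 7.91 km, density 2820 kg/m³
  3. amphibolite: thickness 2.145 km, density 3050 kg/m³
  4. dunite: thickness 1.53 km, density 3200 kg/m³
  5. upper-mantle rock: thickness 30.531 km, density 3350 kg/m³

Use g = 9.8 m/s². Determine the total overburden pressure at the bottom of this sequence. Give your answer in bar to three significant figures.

14200 bar

sandstone: 2230 kg/m³ × 9.8 m/s² × 4161 m = 9.093×10^7 Pa = 909.3 bar
greenschist: 2820 kg/m³ × 9.8 m/s² × 7910 m = 2.186×10^8 Pa = 2186 bar
amphibolite: 3050 kg/m³ × 9.8 m/s² × 2145 m = 6.411×10^7 Pa = 641.1 bar
dunite: 3200 kg/m³ × 9.8 m/s² × 1530 m = 4.798×10^7 Pa = 479.8 bar
upper-mantle rock: 3350 kg/m³ × 9.8 m/s² × 30531 m = 1.002×10^9 Pa = 10023 bar
Total = 909.3 + 2186 + 641.1 + 479.8 + 10023 = 14240 bar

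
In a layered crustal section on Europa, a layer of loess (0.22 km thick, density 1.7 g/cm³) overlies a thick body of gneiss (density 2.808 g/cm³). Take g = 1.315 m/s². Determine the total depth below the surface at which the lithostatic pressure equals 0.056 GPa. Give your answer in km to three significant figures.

Pressure at base of upper layers: 1700×1.315×220 = 4.918×10^5 Pa = 4.918×10^-4 GPa
Remaining pressure to be supplied by gneiss: 5.600×10^7 − 4.918×10^5 = 5.551×10^7 Pa
Additional depth in gneiss = 5.551×10^7 Pa / (2808 kg/m³ × 1.315 m/s²) = 15033 m
Total depth = 220 m + 15033 m = 15253 m
= 15.253 km

15.3 km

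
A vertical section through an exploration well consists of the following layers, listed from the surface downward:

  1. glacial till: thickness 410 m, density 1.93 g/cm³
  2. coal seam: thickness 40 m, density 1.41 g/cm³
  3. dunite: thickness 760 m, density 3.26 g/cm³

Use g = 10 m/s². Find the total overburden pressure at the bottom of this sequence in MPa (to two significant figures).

33 MPa

glacial till: 1930 kg/m³ × 10 m/s² × 410 m = 7.913×10^6 Pa = 7.913 MPa
coal seam: 1410 kg/m³ × 10 m/s² × 40 m = 5.640×10^5 Pa = 0.5640 MPa
dunite: 3260 kg/m³ × 10 m/s² × 760 m = 2.478×10^7 Pa = 24.78 MPa
Total = 7.913 + 0.5640 + 24.78 = 33.253 MPa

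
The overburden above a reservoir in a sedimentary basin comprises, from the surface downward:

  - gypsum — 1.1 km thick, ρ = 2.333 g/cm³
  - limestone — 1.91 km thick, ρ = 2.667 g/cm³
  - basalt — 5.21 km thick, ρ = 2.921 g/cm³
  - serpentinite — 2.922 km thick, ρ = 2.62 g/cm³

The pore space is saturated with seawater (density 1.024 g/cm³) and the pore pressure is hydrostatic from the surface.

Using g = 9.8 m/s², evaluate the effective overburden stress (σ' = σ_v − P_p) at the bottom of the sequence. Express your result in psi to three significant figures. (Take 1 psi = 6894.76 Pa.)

Overburden (lithostatic) stress σ_v:
gypsum: 2333 kg/m³ × 9.8 m/s² × 1100 m = 2.515×10^7 Pa = 25.15 MPa
limestone: 2667 kg/m³ × 9.8 m/s² × 1910 m = 4.992×10^7 Pa = 49.92 MPa
basalt: 2921 kg/m³ × 9.8 m/s² × 5210 m = 1.491×10^8 Pa = 149.1 MPa
serpentinite: 2620 kg/m³ × 9.8 m/s² × 2922 m = 7.503×10^7 Pa = 75.03 MPa
Total = 25.15 + 49.92 + 149.1 + 75.03 = 299.24 MPa
Pore pressure P_p = 1024 kg/m³ × 9.8 m/s² × 11142 m = 1.118×10^8 Pa = 111.8 MPa
Effective stress σ' = σ_v − P_p = 299.2 − 111.8 = 187.42 MPa = 27184 psi

27200 psi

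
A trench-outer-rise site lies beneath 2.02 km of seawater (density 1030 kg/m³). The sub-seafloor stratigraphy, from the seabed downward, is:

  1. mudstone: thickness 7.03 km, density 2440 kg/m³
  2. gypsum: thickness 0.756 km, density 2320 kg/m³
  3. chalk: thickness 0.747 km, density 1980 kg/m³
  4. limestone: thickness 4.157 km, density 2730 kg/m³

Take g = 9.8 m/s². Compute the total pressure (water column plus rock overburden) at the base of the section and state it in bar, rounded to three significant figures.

seawater: 1030 kg/m³ × 9.8 m/s² × 2020 m = 2.039×10^7 Pa = 203.9 bar
mudstone: 2440 kg/m³ × 9.8 m/s² × 7030 m = 1.681×10^8 Pa = 1681 bar
gypsum: 2320 kg/m³ × 9.8 m/s² × 756 m = 1.719×10^7 Pa = 171.9 bar
chalk: 1980 kg/m³ × 9.8 m/s² × 747 m = 1.449×10^7 Pa = 144.9 bar
limestone: 2730 kg/m³ × 9.8 m/s² × 4157 m = 1.112×10^8 Pa = 1112 bar
Total = 203.9 + 1681 + 171.9 + 144.9 + 1112 = 3313.9 bar

3310 bar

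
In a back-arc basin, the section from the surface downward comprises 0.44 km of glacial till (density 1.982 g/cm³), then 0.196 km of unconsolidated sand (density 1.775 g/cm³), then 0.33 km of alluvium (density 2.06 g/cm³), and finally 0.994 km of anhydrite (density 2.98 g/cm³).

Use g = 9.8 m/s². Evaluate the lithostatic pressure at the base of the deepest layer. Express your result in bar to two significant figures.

480 bar

glacial till: 1982 kg/m³ × 9.8 m/s² × 440 m = 8.546×10^6 Pa = 85.46 bar
unconsolidated sand: 1775 kg/m³ × 9.8 m/s² × 196 m = 3.409×10^6 Pa = 34.09 bar
alluvium: 2060 kg/m³ × 9.8 m/s² × 330 m = 6.662×10^6 Pa = 66.62 bar
anhydrite: 2980 kg/m³ × 9.8 m/s² × 994 m = 2.903×10^7 Pa = 290.3 bar
Total = 85.46 + 34.09 + 66.62 + 290.3 = 476.47 bar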